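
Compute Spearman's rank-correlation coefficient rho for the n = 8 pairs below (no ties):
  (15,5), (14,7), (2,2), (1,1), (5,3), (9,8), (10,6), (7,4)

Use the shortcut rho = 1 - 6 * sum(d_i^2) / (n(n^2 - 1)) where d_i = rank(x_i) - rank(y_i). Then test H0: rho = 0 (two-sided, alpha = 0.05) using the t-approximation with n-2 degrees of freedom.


Step 1: Rank x and y separately (midranks; no ties here).
rank(x): 15->8, 14->7, 2->2, 1->1, 5->3, 9->5, 10->6, 7->4
rank(y): 5->5, 7->7, 2->2, 1->1, 3->3, 8->8, 6->6, 4->4
Step 2: d_i = R_x(i) - R_y(i); compute d_i^2.
  (8-5)^2=9, (7-7)^2=0, (2-2)^2=0, (1-1)^2=0, (3-3)^2=0, (5-8)^2=9, (6-6)^2=0, (4-4)^2=0
sum(d^2) = 18.
Step 3: rho = 1 - 6*18 / (8*(8^2 - 1)) = 1 - 108/504 = 0.785714.
Step 4: Under H0, t = rho * sqrt((n-2)/(1-rho^2)) = 3.1113 ~ t(6).
Step 5: Two-sided p-value from the t-distribution with 6 df = 0.020815.
Step 6: alpha = 0.05. reject H0.

rho = 0.7857, p = 0.020815, reject H0 at alpha = 0.05.


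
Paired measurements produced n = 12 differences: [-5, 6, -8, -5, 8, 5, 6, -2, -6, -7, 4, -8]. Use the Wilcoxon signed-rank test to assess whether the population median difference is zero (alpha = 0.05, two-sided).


Step 1: Drop any zero differences (none here) and take |d_i|.
|d| = [5, 6, 8, 5, 8, 5, 6, 2, 6, 7, 4, 8]
Step 2: Midrank |d_i| (ties get averaged ranks).
ranks: |5|->4, |6|->7, |8|->11, |5|->4, |8|->11, |5|->4, |6|->7, |2|->1, |6|->7, |7|->9, |4|->2, |8|->11
Step 3: Attach original signs; sum ranks with positive sign and with negative sign.
W+ = 7 + 11 + 4 + 7 + 2 = 31
W- = 4 + 11 + 4 + 1 + 7 + 9 + 11 = 47
(Check: W+ + W- = 78 should equal n(n+1)/2 = 78.)
Step 4: Test statistic W = min(W+, W-) = 31.
Step 5: Ties in |d|, so use the tie-corrected normal approximation.
        E[W] = n(n+1)/4 = 12*13/4 = 39.
        Tie groups: |d|=5 (t=3), |d|=6 (t=3), |d|=8 (t=3); sum(t^3 - t) = 72.
        Var[W] = n(n+1)(2n+1)/24 - sum(t^3-t)/48 = 3900/24 - 72/48 = 161.
        z = (W - E[W]) / sqrt(Var[W]) = (31 - 39) / 12.6886 = -0.6305.
        Two-sided p = 2*Phi(z) = 0.528375.
Step 6: alpha = 0.05. fail to reject H0.

W+ = 31, W- = 47, W = min = 31, p = 0.528375, fail to reject H0.


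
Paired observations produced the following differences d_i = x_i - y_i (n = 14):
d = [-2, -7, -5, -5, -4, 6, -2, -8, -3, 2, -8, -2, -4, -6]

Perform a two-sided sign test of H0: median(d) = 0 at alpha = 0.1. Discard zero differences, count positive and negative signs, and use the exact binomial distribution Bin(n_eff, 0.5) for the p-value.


Step 1: Discard zero differences. Original n = 14; n_eff = number of nonzero differences = 14.
Nonzero differences (with sign): -2, -7, -5, -5, -4, +6, -2, -8, -3, +2, -8, -2, -4, -6
Step 2: Count signs: positive = 2, negative = 12.
Step 3: Under H0: P(positive) = 0.5, so the number of positives S ~ Bin(14, 0.5).
Step 4: Two-sided exact p-value = sum of Bin(14,0.5) probabilities at or below the observed probability = 0.012939.
Step 5: alpha = 0.1. reject H0.

n_eff = 14, pos = 2, neg = 12, p = 0.012939, reject H0.


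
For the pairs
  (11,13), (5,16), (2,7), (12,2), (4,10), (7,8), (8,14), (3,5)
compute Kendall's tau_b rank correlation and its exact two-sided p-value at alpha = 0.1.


Step 1: Enumerate the 28 unordered pairs (i,j) with i<j and classify each by sign(x_j-x_i) * sign(y_j-y_i).
  (1,2):dx=-6,dy=+3->D; (1,3):dx=-9,dy=-6->C; (1,4):dx=+1,dy=-11->D; (1,5):dx=-7,dy=-3->C
  (1,6):dx=-4,dy=-5->C; (1,7):dx=-3,dy=+1->D; (1,8):dx=-8,dy=-8->C; (2,3):dx=-3,dy=-9->C
  (2,4):dx=+7,dy=-14->D; (2,5):dx=-1,dy=-6->C; (2,6):dx=+2,dy=-8->D; (2,7):dx=+3,dy=-2->D
  (2,8):dx=-2,dy=-11->C; (3,4):dx=+10,dy=-5->D; (3,5):dx=+2,dy=+3->C; (3,6):dx=+5,dy=+1->C
  (3,7):dx=+6,dy=+7->C; (3,8):dx=+1,dy=-2->D; (4,5):dx=-8,dy=+8->D; (4,6):dx=-5,dy=+6->D
  (4,7):dx=-4,dy=+12->D; (4,8):dx=-9,dy=+3->D; (5,6):dx=+3,dy=-2->D; (5,7):dx=+4,dy=+4->C
  (5,8):dx=-1,dy=-5->C; (6,7):dx=+1,dy=+6->C; (6,8):dx=-4,dy=-3->C; (7,8):dx=-5,dy=-9->C
Step 2: C = 15, D = 13, total pairs = 28.
Step 3: tau = (C - D)/(n(n-1)/2) = (15 - 13)/28 = 0.071429.
Step 4: Exact two-sided p-value (enumerate n! = 40320 permutations of y under H0): p = 0.904861.
Step 5: alpha = 0.1. fail to reject H0.

tau_b = 0.0714 (C=15, D=13), p = 0.904861, fail to reject H0.


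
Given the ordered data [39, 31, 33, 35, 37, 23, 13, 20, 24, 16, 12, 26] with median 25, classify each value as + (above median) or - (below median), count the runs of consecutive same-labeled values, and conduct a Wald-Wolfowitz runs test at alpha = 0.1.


Step 1: Compute median = 25; label A = above, B = below.
Labels in order: AAAAABBBBBBA  (n_A = 6, n_B = 6)
Step 2: Count runs R = 3.
Step 3: Under H0 (random ordering), E[R] = 2*n_A*n_B/(n_A+n_B) + 1 = 2*6*6/12 + 1 = 7.0000.
        Var[R] = 2*n_A*n_B*(2*n_A*n_B - n_A - n_B) / ((n_A+n_B)^2 * (n_A+n_B-1)) = 4320/1584 = 2.7273.
        SD[R] = 1.6514.
Step 4: Continuity-corrected z = (R + 0.5 - E[R]) / SD[R] = (3 + 0.5 - 7.0000) / 1.6514 = -2.1194.
Step 5: Two-sided p-value via normal approximation = 2*(1 - Phi(|z|)) = 0.034060.
Step 6: alpha = 0.1. reject H0.

R = 3, z = -2.1194, p = 0.034060, reject H0.


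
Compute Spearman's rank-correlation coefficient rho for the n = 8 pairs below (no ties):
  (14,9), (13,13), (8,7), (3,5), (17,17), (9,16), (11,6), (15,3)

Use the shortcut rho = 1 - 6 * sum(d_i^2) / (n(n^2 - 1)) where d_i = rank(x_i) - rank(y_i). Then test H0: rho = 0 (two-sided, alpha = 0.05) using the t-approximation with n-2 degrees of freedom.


Step 1: Rank x and y separately (midranks; no ties here).
rank(x): 14->6, 13->5, 8->2, 3->1, 17->8, 9->3, 11->4, 15->7
rank(y): 9->5, 13->6, 7->4, 5->2, 17->8, 16->7, 6->3, 3->1
Step 2: d_i = R_x(i) - R_y(i); compute d_i^2.
  (6-5)^2=1, (5-6)^2=1, (2-4)^2=4, (1-2)^2=1, (8-8)^2=0, (3-7)^2=16, (4-3)^2=1, (7-1)^2=36
sum(d^2) = 60.
Step 3: rho = 1 - 6*60 / (8*(8^2 - 1)) = 1 - 360/504 = 0.285714.
Step 4: Under H0, t = rho * sqrt((n-2)/(1-rho^2)) = 0.7303 ~ t(6).
Step 5: Two-sided p-value from the t-distribution with 6 df = 0.492726.
Step 6: alpha = 0.05. fail to reject H0.

rho = 0.2857, p = 0.492726, fail to reject H0 at alpha = 0.05.


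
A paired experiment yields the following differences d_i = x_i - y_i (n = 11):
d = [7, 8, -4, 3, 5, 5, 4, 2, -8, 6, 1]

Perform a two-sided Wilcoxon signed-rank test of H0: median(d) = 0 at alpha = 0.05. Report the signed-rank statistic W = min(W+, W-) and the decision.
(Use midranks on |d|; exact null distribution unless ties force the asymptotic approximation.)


Step 1: Drop any zero differences (none here) and take |d_i|.
|d| = [7, 8, 4, 3, 5, 5, 4, 2, 8, 6, 1]
Step 2: Midrank |d_i| (ties get averaged ranks).
ranks: |7|->9, |8|->10.5, |4|->4.5, |3|->3, |5|->6.5, |5|->6.5, |4|->4.5, |2|->2, |8|->10.5, |6|->8, |1|->1
Step 3: Attach original signs; sum ranks with positive sign and with negative sign.
W+ = 9 + 10.5 + 3 + 6.5 + 6.5 + 4.5 + 2 + 8 + 1 = 51
W- = 4.5 + 10.5 = 15
(Check: W+ + W- = 66 should equal n(n+1)/2 = 66.)
Step 4: Test statistic W = min(W+, W-) = 15.
Step 5: Ties in |d|, so use the tie-corrected normal approximation.
        E[W] = n(n+1)/4 = 11*12/4 = 33.
        Tie groups: |d|=4 (t=2), |d|=5 (t=2), |d|=8 (t=2); sum(t^3 - t) = 18.
        Var[W] = n(n+1)(2n+1)/24 - sum(t^3-t)/48 = 3036/24 - 18/48 = 126.125.
        z = (W - E[W]) / sqrt(Var[W]) = (15 - 33) / 11.2305 = -1.6028.
        Two-sided p = 2*Phi(z) = 0.108985.
Step 6: alpha = 0.05. fail to reject H0.

W+ = 51, W- = 15, W = min = 15, p = 0.108985, fail to reject H0.


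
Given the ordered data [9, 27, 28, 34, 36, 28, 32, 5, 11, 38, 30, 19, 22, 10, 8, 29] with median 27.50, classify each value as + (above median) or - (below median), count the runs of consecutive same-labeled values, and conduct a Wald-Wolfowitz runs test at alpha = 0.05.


Step 1: Compute median = 27.50; label A = above, B = below.
Labels in order: BBAAAAABBAABBBBA  (n_A = 8, n_B = 8)
Step 2: Count runs R = 6.
Step 3: Under H0 (random ordering), E[R] = 2*n_A*n_B/(n_A+n_B) + 1 = 2*8*8/16 + 1 = 9.0000.
        Var[R] = 2*n_A*n_B*(2*n_A*n_B - n_A - n_B) / ((n_A+n_B)^2 * (n_A+n_B-1)) = 14336/3840 = 3.7333.
        SD[R] = 1.9322.
Step 4: Continuity-corrected z = (R + 0.5 - E[R]) / SD[R] = (6 + 0.5 - 9.0000) / 1.9322 = -1.2939.
Step 5: Two-sided p-value via normal approximation = 2*(1 - Phi(|z|)) = 0.195709.
Step 6: alpha = 0.05. fail to reject H0.

R = 6, z = -1.2939, p = 0.195709, fail to reject H0.


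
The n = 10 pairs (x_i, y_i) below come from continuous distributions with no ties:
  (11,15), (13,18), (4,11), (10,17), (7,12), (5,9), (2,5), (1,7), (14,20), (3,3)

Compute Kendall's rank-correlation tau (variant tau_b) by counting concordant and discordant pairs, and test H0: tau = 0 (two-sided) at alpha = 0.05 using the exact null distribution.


Step 1: Enumerate the 45 unordered pairs (i,j) with i<j and classify each by sign(x_j-x_i) * sign(y_j-y_i).
  (1,2):dx=+2,dy=+3->C; (1,3):dx=-7,dy=-4->C; (1,4):dx=-1,dy=+2->D; (1,5):dx=-4,dy=-3->C
  (1,6):dx=-6,dy=-6->C; (1,7):dx=-9,dy=-10->C; (1,8):dx=-10,dy=-8->C; (1,9):dx=+3,dy=+5->C
  (1,10):dx=-8,dy=-12->C; (2,3):dx=-9,dy=-7->C; (2,4):dx=-3,dy=-1->C; (2,5):dx=-6,dy=-6->C
  (2,6):dx=-8,dy=-9->C; (2,7):dx=-11,dy=-13->C; (2,8):dx=-12,dy=-11->C; (2,9):dx=+1,dy=+2->C
  (2,10):dx=-10,dy=-15->C; (3,4):dx=+6,dy=+6->C; (3,5):dx=+3,dy=+1->C; (3,6):dx=+1,dy=-2->D
  (3,7):dx=-2,dy=-6->C; (3,8):dx=-3,dy=-4->C; (3,9):dx=+10,dy=+9->C; (3,10):dx=-1,dy=-8->C
  (4,5):dx=-3,dy=-5->C; (4,6):dx=-5,dy=-8->C; (4,7):dx=-8,dy=-12->C; (4,8):dx=-9,dy=-10->C
  (4,9):dx=+4,dy=+3->C; (4,10):dx=-7,dy=-14->C; (5,6):dx=-2,dy=-3->C; (5,7):dx=-5,dy=-7->C
  (5,8):dx=-6,dy=-5->C; (5,9):dx=+7,dy=+8->C; (5,10):dx=-4,dy=-9->C; (6,7):dx=-3,dy=-4->C
  (6,8):dx=-4,dy=-2->C; (6,9):dx=+9,dy=+11->C; (6,10):dx=-2,dy=-6->C; (7,8):dx=-1,dy=+2->D
  (7,9):dx=+12,dy=+15->C; (7,10):dx=+1,dy=-2->D; (8,9):dx=+13,dy=+13->C; (8,10):dx=+2,dy=-4->D
  (9,10):dx=-11,dy=-17->C
Step 2: C = 40, D = 5, total pairs = 45.
Step 3: tau = (C - D)/(n(n-1)/2) = (40 - 5)/45 = 0.777778.
Step 4: Exact two-sided p-value (enumerate n! = 3628800 permutations of y under H0): p = 0.000946.
Step 5: alpha = 0.05. reject H0.

tau_b = 0.7778 (C=40, D=5), p = 0.000946, reject H0.


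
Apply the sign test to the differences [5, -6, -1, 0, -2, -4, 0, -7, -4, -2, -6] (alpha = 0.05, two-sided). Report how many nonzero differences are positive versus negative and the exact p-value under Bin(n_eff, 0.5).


Step 1: Discard zero differences. Original n = 11; n_eff = number of nonzero differences = 9.
Nonzero differences (with sign): +5, -6, -1, -2, -4, -7, -4, -2, -6
Step 2: Count signs: positive = 1, negative = 8.
Step 3: Under H0: P(positive) = 0.5, so the number of positives S ~ Bin(9, 0.5).
Step 4: Two-sided exact p-value = sum of Bin(9,0.5) probabilities at or below the observed probability = 0.039062.
Step 5: alpha = 0.05. reject H0.

n_eff = 9, pos = 1, neg = 8, p = 0.039062, reject H0.


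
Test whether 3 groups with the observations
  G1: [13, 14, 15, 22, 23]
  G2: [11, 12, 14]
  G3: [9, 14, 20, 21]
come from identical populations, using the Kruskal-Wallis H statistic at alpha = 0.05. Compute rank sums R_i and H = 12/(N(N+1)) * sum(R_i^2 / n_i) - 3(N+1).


Step 1: Combine all N = 12 observations and assign midranks.
sorted (value, group, rank): (9,G3,1), (11,G2,2), (12,G2,3), (13,G1,4), (14,G1,6), (14,G2,6), (14,G3,6), (15,G1,8), (20,G3,9), (21,G3,10), (22,G1,11), (23,G1,12)
Step 2: Sum ranks within each group.
R_1 = 41 (n_1 = 5)
R_2 = 11 (n_2 = 3)
R_3 = 26 (n_3 = 4)
Step 3: H = 12/(N(N+1)) * sum(R_i^2/n_i) - 3(N+1)
     = 12/(12*13) * (41^2/5 + 11^2/3 + 26^2/4) - 3*13
     = 0.076923 * 545.533 - 39
     = 2.964103.
Step 4: Ties present; correction factor C = 1 - 24/(12^3 - 12) = 0.986014. Corrected H = 2.964103 / 0.986014 = 3.006147.
Step 5: Under H0, H ~ chi^2(2); p-value = 0.222445.
Step 6: alpha = 0.05. fail to reject H0.

H = 3.0061, df = 2, p = 0.222445, fail to reject H0.


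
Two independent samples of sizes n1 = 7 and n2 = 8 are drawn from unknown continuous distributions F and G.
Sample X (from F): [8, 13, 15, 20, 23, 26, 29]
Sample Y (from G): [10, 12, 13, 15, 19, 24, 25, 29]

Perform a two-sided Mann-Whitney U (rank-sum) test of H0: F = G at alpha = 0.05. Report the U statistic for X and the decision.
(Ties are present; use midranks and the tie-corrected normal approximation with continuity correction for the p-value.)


Step 1: Combine and sort all 15 observations; assign midranks.
sorted (value, group): (8,X), (10,Y), (12,Y), (13,X), (13,Y), (15,X), (15,Y), (19,Y), (20,X), (23,X), (24,Y), (25,Y), (26,X), (29,X), (29,Y)
ranks: 8->1, 10->2, 12->3, 13->4.5, 13->4.5, 15->6.5, 15->6.5, 19->8, 20->9, 23->10, 24->11, 25->12, 26->13, 29->14.5, 29->14.5
Step 2: Rank sum for X: R1 = 1 + 4.5 + 6.5 + 9 + 10 + 13 + 14.5 = 58.5.
Step 3: U_X = R1 - n1(n1+1)/2 = 58.5 - 7*8/2 = 58.5 - 28 = 30.5.
       U_Y = n1*n2 - U_X = 56 - 30.5 = 25.5.
Step 4: Ties are present, so use the tie-corrected normal approximation (with continuity correction) for the p-value.
Step 5: p-value = 0.816478; compare to alpha = 0.05. fail to reject H0.

U_X = 30.5, p = 0.816478, fail to reject H0 at alpha = 0.05.


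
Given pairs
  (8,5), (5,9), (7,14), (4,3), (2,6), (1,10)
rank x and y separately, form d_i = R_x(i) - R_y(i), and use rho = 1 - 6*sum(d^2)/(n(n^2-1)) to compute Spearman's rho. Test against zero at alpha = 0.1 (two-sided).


Step 1: Rank x and y separately (midranks; no ties here).
rank(x): 8->6, 5->4, 7->5, 4->3, 2->2, 1->1
rank(y): 5->2, 9->4, 14->6, 3->1, 6->3, 10->5
Step 2: d_i = R_x(i) - R_y(i); compute d_i^2.
  (6-2)^2=16, (4-4)^2=0, (5-6)^2=1, (3-1)^2=4, (2-3)^2=1, (1-5)^2=16
sum(d^2) = 38.
Step 3: rho = 1 - 6*38 / (6*(6^2 - 1)) = 1 - 228/210 = -0.085714.
Step 4: Under H0, t = rho * sqrt((n-2)/(1-rho^2)) = -0.1721 ~ t(4).
Step 5: Two-sided p-value from the t-distribution with 4 df = 0.871743.
Step 6: alpha = 0.1. fail to reject H0.

rho = -0.0857, p = 0.871743, fail to reject H0 at alpha = 0.1.


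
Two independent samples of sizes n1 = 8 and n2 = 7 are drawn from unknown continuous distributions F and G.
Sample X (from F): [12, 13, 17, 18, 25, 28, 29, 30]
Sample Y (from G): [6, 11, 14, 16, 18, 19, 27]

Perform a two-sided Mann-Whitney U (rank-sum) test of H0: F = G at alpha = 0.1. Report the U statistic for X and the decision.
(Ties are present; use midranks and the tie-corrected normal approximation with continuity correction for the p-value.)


Step 1: Combine and sort all 15 observations; assign midranks.
sorted (value, group): (6,Y), (11,Y), (12,X), (13,X), (14,Y), (16,Y), (17,X), (18,X), (18,Y), (19,Y), (25,X), (27,Y), (28,X), (29,X), (30,X)
ranks: 6->1, 11->2, 12->3, 13->4, 14->5, 16->6, 17->7, 18->8.5, 18->8.5, 19->10, 25->11, 27->12, 28->13, 29->14, 30->15
Step 2: Rank sum for X: R1 = 3 + 4 + 7 + 8.5 + 11 + 13 + 14 + 15 = 75.5.
Step 3: U_X = R1 - n1(n1+1)/2 = 75.5 - 8*9/2 = 75.5 - 36 = 39.5.
       U_Y = n1*n2 - U_X = 56 - 39.5 = 16.5.
Step 4: Ties are present, so use the tie-corrected normal approximation (with continuity correction) for the p-value.
Step 5: p-value = 0.202614; compare to alpha = 0.1. fail to reject H0.

U_X = 39.5, p = 0.202614, fail to reject H0 at alpha = 0.1.


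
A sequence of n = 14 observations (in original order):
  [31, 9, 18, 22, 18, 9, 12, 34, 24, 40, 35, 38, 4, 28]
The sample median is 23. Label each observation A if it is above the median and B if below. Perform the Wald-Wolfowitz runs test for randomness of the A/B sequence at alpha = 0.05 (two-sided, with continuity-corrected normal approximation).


Step 1: Compute median = 23; label A = above, B = below.
Labels in order: ABBBBBBAAAAABA  (n_A = 7, n_B = 7)
Step 2: Count runs R = 5.
Step 3: Under H0 (random ordering), E[R] = 2*n_A*n_B/(n_A+n_B) + 1 = 2*7*7/14 + 1 = 8.0000.
        Var[R] = 2*n_A*n_B*(2*n_A*n_B - n_A - n_B) / ((n_A+n_B)^2 * (n_A+n_B-1)) = 8232/2548 = 3.2308.
        SD[R] = 1.7974.
Step 4: Continuity-corrected z = (R + 0.5 - E[R]) / SD[R] = (5 + 0.5 - 8.0000) / 1.7974 = -1.3909.
Step 5: Two-sided p-value via normal approximation = 2*(1 - Phi(|z|)) = 0.164264.
Step 6: alpha = 0.05. fail to reject H0.

R = 5, z = -1.3909, p = 0.164264, fail to reject H0.


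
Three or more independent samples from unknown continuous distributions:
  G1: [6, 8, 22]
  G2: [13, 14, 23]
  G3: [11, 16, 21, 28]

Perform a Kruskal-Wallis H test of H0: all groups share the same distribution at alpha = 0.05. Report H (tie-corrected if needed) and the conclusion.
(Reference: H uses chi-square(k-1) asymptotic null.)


Step 1: Combine all N = 10 observations and assign midranks.
sorted (value, group, rank): (6,G1,1), (8,G1,2), (11,G3,3), (13,G2,4), (14,G2,5), (16,G3,6), (21,G3,7), (22,G1,8), (23,G2,9), (28,G3,10)
Step 2: Sum ranks within each group.
R_1 = 11 (n_1 = 3)
R_2 = 18 (n_2 = 3)
R_3 = 26 (n_3 = 4)
Step 3: H = 12/(N(N+1)) * sum(R_i^2/n_i) - 3(N+1)
     = 12/(10*11) * (11^2/3 + 18^2/3 + 26^2/4) - 3*11
     = 0.109091 * 317.333 - 33
     = 1.618182.
Step 4: No ties, so H is used without correction.
Step 5: Under H0, H ~ chi^2(2); p-value = 0.445263.
Step 6: alpha = 0.05. fail to reject H0.

H = 1.6182, df = 2, p = 0.445263, fail to reject H0.


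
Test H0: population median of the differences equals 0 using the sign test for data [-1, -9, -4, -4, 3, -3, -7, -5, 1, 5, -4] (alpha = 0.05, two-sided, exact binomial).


Step 1: Discard zero differences. Original n = 11; n_eff = number of nonzero differences = 11.
Nonzero differences (with sign): -1, -9, -4, -4, +3, -3, -7, -5, +1, +5, -4
Step 2: Count signs: positive = 3, negative = 8.
Step 3: Under H0: P(positive) = 0.5, so the number of positives S ~ Bin(11, 0.5).
Step 4: Two-sided exact p-value = sum of Bin(11,0.5) probabilities at or below the observed probability = 0.226562.
Step 5: alpha = 0.05. fail to reject H0.

n_eff = 11, pos = 3, neg = 8, p = 0.226562, fail to reject H0.


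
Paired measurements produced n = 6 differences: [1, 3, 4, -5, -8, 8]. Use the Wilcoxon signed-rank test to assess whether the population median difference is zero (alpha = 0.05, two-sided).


Step 1: Drop any zero differences (none here) and take |d_i|.
|d| = [1, 3, 4, 5, 8, 8]
Step 2: Midrank |d_i| (ties get averaged ranks).
ranks: |1|->1, |3|->2, |4|->3, |5|->4, |8|->5.5, |8|->5.5
Step 3: Attach original signs; sum ranks with positive sign and with negative sign.
W+ = 1 + 2 + 3 + 5.5 = 11.5
W- = 4 + 5.5 = 9.5
(Check: W+ + W- = 21 should equal n(n+1)/2 = 21.)
Step 4: Test statistic W = min(W+, W-) = 9.5.
Step 5: Ties in |d|, so use the tie-corrected normal approximation.
        E[W] = n(n+1)/4 = 6*7/4 = 10.5.
        Tie groups: |d|=8 (t=2); sum(t^3 - t) = 6.
        Var[W] = n(n+1)(2n+1)/24 - sum(t^3-t)/48 = 546/24 - 6/48 = 22.625.
        z = (W - E[W]) / sqrt(Var[W]) = (9.5 - 10.5) / 4.7566 = -0.2102.
        Two-sided p = 2*Phi(z) = 0.833484.
Step 6: alpha = 0.05. fail to reject H0.

W+ = 11.5, W- = 9.5, W = min = 9.5, p = 0.833484, fail to reject H0.


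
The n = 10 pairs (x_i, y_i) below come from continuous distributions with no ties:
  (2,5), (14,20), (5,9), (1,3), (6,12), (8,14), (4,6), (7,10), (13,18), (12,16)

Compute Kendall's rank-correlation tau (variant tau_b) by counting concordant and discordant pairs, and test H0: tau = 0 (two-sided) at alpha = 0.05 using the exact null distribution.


Step 1: Enumerate the 45 unordered pairs (i,j) with i<j and classify each by sign(x_j-x_i) * sign(y_j-y_i).
  (1,2):dx=+12,dy=+15->C; (1,3):dx=+3,dy=+4->C; (1,4):dx=-1,dy=-2->C; (1,5):dx=+4,dy=+7->C
  (1,6):dx=+6,dy=+9->C; (1,7):dx=+2,dy=+1->C; (1,8):dx=+5,dy=+5->C; (1,9):dx=+11,dy=+13->C
  (1,10):dx=+10,dy=+11->C; (2,3):dx=-9,dy=-11->C; (2,4):dx=-13,dy=-17->C; (2,5):dx=-8,dy=-8->C
  (2,6):dx=-6,dy=-6->C; (2,7):dx=-10,dy=-14->C; (2,8):dx=-7,dy=-10->C; (2,9):dx=-1,dy=-2->C
  (2,10):dx=-2,dy=-4->C; (3,4):dx=-4,dy=-6->C; (3,5):dx=+1,dy=+3->C; (3,6):dx=+3,dy=+5->C
  (3,7):dx=-1,dy=-3->C; (3,8):dx=+2,dy=+1->C; (3,9):dx=+8,dy=+9->C; (3,10):dx=+7,dy=+7->C
  (4,5):dx=+5,dy=+9->C; (4,6):dx=+7,dy=+11->C; (4,7):dx=+3,dy=+3->C; (4,8):dx=+6,dy=+7->C
  (4,9):dx=+12,dy=+15->C; (4,10):dx=+11,dy=+13->C; (5,6):dx=+2,dy=+2->C; (5,7):dx=-2,dy=-6->C
  (5,8):dx=+1,dy=-2->D; (5,9):dx=+7,dy=+6->C; (5,10):dx=+6,dy=+4->C; (6,7):dx=-4,dy=-8->C
  (6,8):dx=-1,dy=-4->C; (6,9):dx=+5,dy=+4->C; (6,10):dx=+4,dy=+2->C; (7,8):dx=+3,dy=+4->C
  (7,9):dx=+9,dy=+12->C; (7,10):dx=+8,dy=+10->C; (8,9):dx=+6,dy=+8->C; (8,10):dx=+5,dy=+6->C
  (9,10):dx=-1,dy=-2->C
Step 2: C = 44, D = 1, total pairs = 45.
Step 3: tau = (C - D)/(n(n-1)/2) = (44 - 1)/45 = 0.955556.
Step 4: Exact two-sided p-value (enumerate n! = 3628800 permutations of y under H0): p = 0.000006.
Step 5: alpha = 0.05. reject H0.

tau_b = 0.9556 (C=44, D=1), p = 0.000006, reject H0.


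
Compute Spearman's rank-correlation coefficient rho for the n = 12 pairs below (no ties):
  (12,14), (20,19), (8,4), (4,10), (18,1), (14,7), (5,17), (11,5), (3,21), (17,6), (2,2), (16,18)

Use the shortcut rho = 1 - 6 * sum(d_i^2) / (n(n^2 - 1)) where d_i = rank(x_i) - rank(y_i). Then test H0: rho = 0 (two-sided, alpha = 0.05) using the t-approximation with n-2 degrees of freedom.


Step 1: Rank x and y separately (midranks; no ties here).
rank(x): 12->7, 20->12, 8->5, 4->3, 18->11, 14->8, 5->4, 11->6, 3->2, 17->10, 2->1, 16->9
rank(y): 14->8, 19->11, 4->3, 10->7, 1->1, 7->6, 17->9, 5->4, 21->12, 6->5, 2->2, 18->10
Step 2: d_i = R_x(i) - R_y(i); compute d_i^2.
  (7-8)^2=1, (12-11)^2=1, (5-3)^2=4, (3-7)^2=16, (11-1)^2=100, (8-6)^2=4, (4-9)^2=25, (6-4)^2=4, (2-12)^2=100, (10-5)^2=25, (1-2)^2=1, (9-10)^2=1
sum(d^2) = 282.
Step 3: rho = 1 - 6*282 / (12*(12^2 - 1)) = 1 - 1692/1716 = 0.013986.
Step 4: Under H0, t = rho * sqrt((n-2)/(1-rho^2)) = 0.0442 ~ t(10).
Step 5: Two-sided p-value from the t-distribution with 10 df = 0.965590.
Step 6: alpha = 0.05. fail to reject H0.

rho = 0.0140, p = 0.965590, fail to reject H0 at alpha = 0.05.


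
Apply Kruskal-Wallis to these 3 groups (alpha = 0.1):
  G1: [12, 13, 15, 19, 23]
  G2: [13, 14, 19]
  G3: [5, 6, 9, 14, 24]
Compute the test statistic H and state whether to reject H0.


Step 1: Combine all N = 13 observations and assign midranks.
sorted (value, group, rank): (5,G3,1), (6,G3,2), (9,G3,3), (12,G1,4), (13,G1,5.5), (13,G2,5.5), (14,G2,7.5), (14,G3,7.5), (15,G1,9), (19,G1,10.5), (19,G2,10.5), (23,G1,12), (24,G3,13)
Step 2: Sum ranks within each group.
R_1 = 41 (n_1 = 5)
R_2 = 23.5 (n_2 = 3)
R_3 = 26.5 (n_3 = 5)
Step 3: H = 12/(N(N+1)) * sum(R_i^2/n_i) - 3(N+1)
     = 12/(13*14) * (41^2/5 + 23.5^2/3 + 26.5^2/5) - 3*14
     = 0.065934 * 660.733 - 42
     = 1.564835.
Step 4: Ties present; correction factor C = 1 - 18/(13^3 - 13) = 0.991758. Corrected H = 1.564835 / 0.991758 = 1.577839.
Step 5: Under H0, H ~ chi^2(2); p-value = 0.454335.
Step 6: alpha = 0.1. fail to reject H0.

H = 1.5778, df = 2, p = 0.454335, fail to reject H0.


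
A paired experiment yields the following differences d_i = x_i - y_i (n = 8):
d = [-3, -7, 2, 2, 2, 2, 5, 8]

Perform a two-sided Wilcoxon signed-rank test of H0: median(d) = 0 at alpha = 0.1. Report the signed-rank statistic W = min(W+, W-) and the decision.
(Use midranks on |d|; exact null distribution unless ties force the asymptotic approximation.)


Step 1: Drop any zero differences (none here) and take |d_i|.
|d| = [3, 7, 2, 2, 2, 2, 5, 8]
Step 2: Midrank |d_i| (ties get averaged ranks).
ranks: |3|->5, |7|->7, |2|->2.5, |2|->2.5, |2|->2.5, |2|->2.5, |5|->6, |8|->8
Step 3: Attach original signs; sum ranks with positive sign and with negative sign.
W+ = 2.5 + 2.5 + 2.5 + 2.5 + 6 + 8 = 24
W- = 5 + 7 = 12
(Check: W+ + W- = 36 should equal n(n+1)/2 = 36.)
Step 4: Test statistic W = min(W+, W-) = 12.
Step 5: Ties in |d|, so use the tie-corrected normal approximation.
        E[W] = n(n+1)/4 = 8*9/4 = 18.
        Tie groups: |d|=2 (t=4); sum(t^3 - t) = 60.
        Var[W] = n(n+1)(2n+1)/24 - sum(t^3-t)/48 = 1224/24 - 60/48 = 49.75.
        z = (W - E[W]) / sqrt(Var[W]) = (12 - 18) / 7.0534 = -0.8507.
        Two-sided p = 2*Phi(z) = 0.394960.
Step 6: alpha = 0.1. fail to reject H0.

W+ = 24, W- = 12, W = min = 12, p = 0.394960, fail to reject H0.


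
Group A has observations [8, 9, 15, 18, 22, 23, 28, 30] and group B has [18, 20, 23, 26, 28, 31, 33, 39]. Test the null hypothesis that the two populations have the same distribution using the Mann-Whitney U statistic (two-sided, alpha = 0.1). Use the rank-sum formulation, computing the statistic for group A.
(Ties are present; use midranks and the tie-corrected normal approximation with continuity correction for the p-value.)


Step 1: Combine and sort all 16 observations; assign midranks.
sorted (value, group): (8,X), (9,X), (15,X), (18,X), (18,Y), (20,Y), (22,X), (23,X), (23,Y), (26,Y), (28,X), (28,Y), (30,X), (31,Y), (33,Y), (39,Y)
ranks: 8->1, 9->2, 15->3, 18->4.5, 18->4.5, 20->6, 22->7, 23->8.5, 23->8.5, 26->10, 28->11.5, 28->11.5, 30->13, 31->14, 33->15, 39->16
Step 2: Rank sum for X: R1 = 1 + 2 + 3 + 4.5 + 7 + 8.5 + 11.5 + 13 = 50.5.
Step 3: U_X = R1 - n1(n1+1)/2 = 50.5 - 8*9/2 = 50.5 - 36 = 14.5.
       U_Y = n1*n2 - U_X = 64 - 14.5 = 49.5.
Step 4: Ties are present, so use the tie-corrected normal approximation (with continuity correction) for the p-value.
Step 5: p-value = 0.073565; compare to alpha = 0.1. reject H0.

U_X = 14.5, p = 0.073565, reject H0 at alpha = 0.1.


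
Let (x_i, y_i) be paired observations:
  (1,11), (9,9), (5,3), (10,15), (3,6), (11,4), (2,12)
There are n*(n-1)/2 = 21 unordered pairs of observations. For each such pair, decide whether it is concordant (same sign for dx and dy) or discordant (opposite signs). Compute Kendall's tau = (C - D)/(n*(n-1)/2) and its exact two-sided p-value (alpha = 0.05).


Step 1: Enumerate the 21 unordered pairs (i,j) with i<j and classify each by sign(x_j-x_i) * sign(y_j-y_i).
  (1,2):dx=+8,dy=-2->D; (1,3):dx=+4,dy=-8->D; (1,4):dx=+9,dy=+4->C; (1,5):dx=+2,dy=-5->D
  (1,6):dx=+10,dy=-7->D; (1,7):dx=+1,dy=+1->C; (2,3):dx=-4,dy=-6->C; (2,4):dx=+1,dy=+6->C
  (2,5):dx=-6,dy=-3->C; (2,6):dx=+2,dy=-5->D; (2,7):dx=-7,dy=+3->D; (3,4):dx=+5,dy=+12->C
  (3,5):dx=-2,dy=+3->D; (3,6):dx=+6,dy=+1->C; (3,7):dx=-3,dy=+9->D; (4,5):dx=-7,dy=-9->C
  (4,6):dx=+1,dy=-11->D; (4,7):dx=-8,dy=-3->C; (5,6):dx=+8,dy=-2->D; (5,7):dx=-1,dy=+6->D
  (6,7):dx=-9,dy=+8->D
Step 2: C = 9, D = 12, total pairs = 21.
Step 3: tau = (C - D)/(n(n-1)/2) = (9 - 12)/21 = -0.142857.
Step 4: Exact two-sided p-value (enumerate n! = 5040 permutations of y under H0): p = 0.772619.
Step 5: alpha = 0.05. fail to reject H0.

tau_b = -0.1429 (C=9, D=12), p = 0.772619, fail to reject H0.


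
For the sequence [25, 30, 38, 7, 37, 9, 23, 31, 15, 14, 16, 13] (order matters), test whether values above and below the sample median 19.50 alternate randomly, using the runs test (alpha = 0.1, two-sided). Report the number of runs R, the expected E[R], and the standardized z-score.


Step 1: Compute median = 19.50; label A = above, B = below.
Labels in order: AAABABAABBBB  (n_A = 6, n_B = 6)
Step 2: Count runs R = 6.
Step 3: Under H0 (random ordering), E[R] = 2*n_A*n_B/(n_A+n_B) + 1 = 2*6*6/12 + 1 = 7.0000.
        Var[R] = 2*n_A*n_B*(2*n_A*n_B - n_A - n_B) / ((n_A+n_B)^2 * (n_A+n_B-1)) = 4320/1584 = 2.7273.
        SD[R] = 1.6514.
Step 4: Continuity-corrected z = (R + 0.5 - E[R]) / SD[R] = (6 + 0.5 - 7.0000) / 1.6514 = -0.3028.
Step 5: Two-sided p-value via normal approximation = 2*(1 - Phi(|z|)) = 0.762069.
Step 6: alpha = 0.1. fail to reject H0.

R = 6, z = -0.3028, p = 0.762069, fail to reject H0.


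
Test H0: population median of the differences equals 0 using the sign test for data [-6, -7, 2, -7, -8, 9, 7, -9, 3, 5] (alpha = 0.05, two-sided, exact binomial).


Step 1: Discard zero differences. Original n = 10; n_eff = number of nonzero differences = 10.
Nonzero differences (with sign): -6, -7, +2, -7, -8, +9, +7, -9, +3, +5
Step 2: Count signs: positive = 5, negative = 5.
Step 3: Under H0: P(positive) = 0.5, so the number of positives S ~ Bin(10, 0.5).
Step 4: Two-sided exact p-value = sum of Bin(10,0.5) probabilities at or below the observed probability = 1.000000.
Step 5: alpha = 0.05. fail to reject H0.

n_eff = 10, pos = 5, neg = 5, p = 1.000000, fail to reject H0.


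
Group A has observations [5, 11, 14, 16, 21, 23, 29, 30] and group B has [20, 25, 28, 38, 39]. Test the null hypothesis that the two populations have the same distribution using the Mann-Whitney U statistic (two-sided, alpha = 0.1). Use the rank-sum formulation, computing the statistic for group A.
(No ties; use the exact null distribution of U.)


Step 1: Combine and sort all 13 observations; assign midranks.
sorted (value, group): (5,X), (11,X), (14,X), (16,X), (20,Y), (21,X), (23,X), (25,Y), (28,Y), (29,X), (30,X), (38,Y), (39,Y)
ranks: 5->1, 11->2, 14->3, 16->4, 20->5, 21->6, 23->7, 25->8, 28->9, 29->10, 30->11, 38->12, 39->13
Step 2: Rank sum for X: R1 = 1 + 2 + 3 + 4 + 6 + 7 + 10 + 11 = 44.
Step 3: U_X = R1 - n1(n1+1)/2 = 44 - 8*9/2 = 44 - 36 = 8.
       U_Y = n1*n2 - U_X = 40 - 8 = 32.
Step 4: No ties, so the exact null distribution of U (based on enumerating the C(13,8) = 1287 equally likely rank assignments) gives the two-sided p-value.
Step 5: p-value = 0.093240; compare to alpha = 0.1. reject H0.

U_X = 8, p = 0.093240, reject H0 at alpha = 0.1.


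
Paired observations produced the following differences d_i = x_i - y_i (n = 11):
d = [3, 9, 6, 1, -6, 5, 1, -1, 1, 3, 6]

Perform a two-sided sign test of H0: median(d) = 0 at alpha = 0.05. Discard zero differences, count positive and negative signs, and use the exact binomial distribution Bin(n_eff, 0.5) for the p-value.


Step 1: Discard zero differences. Original n = 11; n_eff = number of nonzero differences = 11.
Nonzero differences (with sign): +3, +9, +6, +1, -6, +5, +1, -1, +1, +3, +6
Step 2: Count signs: positive = 9, negative = 2.
Step 3: Under H0: P(positive) = 0.5, so the number of positives S ~ Bin(11, 0.5).
Step 4: Two-sided exact p-value = sum of Bin(11,0.5) probabilities at or below the observed probability = 0.065430.
Step 5: alpha = 0.05. fail to reject H0.

n_eff = 11, pos = 9, neg = 2, p = 0.065430, fail to reject H0.


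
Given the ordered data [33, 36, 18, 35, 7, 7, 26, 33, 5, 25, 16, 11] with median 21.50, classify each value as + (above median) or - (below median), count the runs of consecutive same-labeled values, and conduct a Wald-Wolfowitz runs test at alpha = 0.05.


Step 1: Compute median = 21.50; label A = above, B = below.
Labels in order: AABABBAABABB  (n_A = 6, n_B = 6)
Step 2: Count runs R = 8.
Step 3: Under H0 (random ordering), E[R] = 2*n_A*n_B/(n_A+n_B) + 1 = 2*6*6/12 + 1 = 7.0000.
        Var[R] = 2*n_A*n_B*(2*n_A*n_B - n_A - n_B) / ((n_A+n_B)^2 * (n_A+n_B-1)) = 4320/1584 = 2.7273.
        SD[R] = 1.6514.
Step 4: Continuity-corrected z = (R - 0.5 - E[R]) / SD[R] = (8 - 0.5 - 7.0000) / 1.6514 = 0.3028.
Step 5: Two-sided p-value via normal approximation = 2*(1 - Phi(|z|)) = 0.762069.
Step 6: alpha = 0.05. fail to reject H0.

R = 8, z = 0.3028, p = 0.762069, fail to reject H0.


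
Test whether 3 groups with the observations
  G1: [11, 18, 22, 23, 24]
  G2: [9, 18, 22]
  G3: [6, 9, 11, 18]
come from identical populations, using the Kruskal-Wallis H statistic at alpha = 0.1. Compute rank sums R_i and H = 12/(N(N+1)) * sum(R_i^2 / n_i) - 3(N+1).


Step 1: Combine all N = 12 observations and assign midranks.
sorted (value, group, rank): (6,G3,1), (9,G2,2.5), (9,G3,2.5), (11,G1,4.5), (11,G3,4.5), (18,G1,7), (18,G2,7), (18,G3,7), (22,G1,9.5), (22,G2,9.5), (23,G1,11), (24,G1,12)
Step 2: Sum ranks within each group.
R_1 = 44 (n_1 = 5)
R_2 = 19 (n_2 = 3)
R_3 = 15 (n_3 = 4)
Step 3: H = 12/(N(N+1)) * sum(R_i^2/n_i) - 3(N+1)
     = 12/(12*13) * (44^2/5 + 19^2/3 + 15^2/4) - 3*13
     = 0.076923 * 563.783 - 39
     = 4.367949.
Step 4: Ties present; correction factor C = 1 - 42/(12^3 - 12) = 0.975524. Corrected H = 4.367949 / 0.975524 = 4.477539.
Step 5: Under H0, H ~ chi^2(2); p-value = 0.106590.
Step 6: alpha = 0.1. fail to reject H0.

H = 4.4775, df = 2, p = 0.106590, fail to reject H0.


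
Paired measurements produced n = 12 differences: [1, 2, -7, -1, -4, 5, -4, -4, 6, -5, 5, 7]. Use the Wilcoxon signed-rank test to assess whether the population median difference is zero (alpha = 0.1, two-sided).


Step 1: Drop any zero differences (none here) and take |d_i|.
|d| = [1, 2, 7, 1, 4, 5, 4, 4, 6, 5, 5, 7]
Step 2: Midrank |d_i| (ties get averaged ranks).
ranks: |1|->1.5, |2|->3, |7|->11.5, |1|->1.5, |4|->5, |5|->8, |4|->5, |4|->5, |6|->10, |5|->8, |5|->8, |7|->11.5
Step 3: Attach original signs; sum ranks with positive sign and with negative sign.
W+ = 1.5 + 3 + 8 + 10 + 8 + 11.5 = 42
W- = 11.5 + 1.5 + 5 + 5 + 5 + 8 = 36
(Check: W+ + W- = 78 should equal n(n+1)/2 = 78.)
Step 4: Test statistic W = min(W+, W-) = 36.
Step 5: Ties in |d|, so use the tie-corrected normal approximation.
        E[W] = n(n+1)/4 = 12*13/4 = 39.
        Tie groups: |d|=1 (t=2), |d|=4 (t=3), |d|=5 (t=3), |d|=7 (t=2); sum(t^3 - t) = 60.
        Var[W] = n(n+1)(2n+1)/24 - sum(t^3-t)/48 = 3900/24 - 60/48 = 161.25.
        z = (W - E[W]) / sqrt(Var[W]) = (36 - 39) / 12.6984 = -0.2362.
        Two-sided p = 2*Phi(z) = 0.813239.
Step 6: alpha = 0.1. fail to reject H0.

W+ = 42, W- = 36, W = min = 36, p = 0.813239, fail to reject H0.


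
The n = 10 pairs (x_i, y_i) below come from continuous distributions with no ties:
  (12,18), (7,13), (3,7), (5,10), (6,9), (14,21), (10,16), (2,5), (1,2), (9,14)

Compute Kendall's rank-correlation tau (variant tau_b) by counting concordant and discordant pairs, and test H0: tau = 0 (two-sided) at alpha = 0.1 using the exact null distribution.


Step 1: Enumerate the 45 unordered pairs (i,j) with i<j and classify each by sign(x_j-x_i) * sign(y_j-y_i).
  (1,2):dx=-5,dy=-5->C; (1,3):dx=-9,dy=-11->C; (1,4):dx=-7,dy=-8->C; (1,5):dx=-6,dy=-9->C
  (1,6):dx=+2,dy=+3->C; (1,7):dx=-2,dy=-2->C; (1,8):dx=-10,dy=-13->C; (1,9):dx=-11,dy=-16->C
  (1,10):dx=-3,dy=-4->C; (2,3):dx=-4,dy=-6->C; (2,4):dx=-2,dy=-3->C; (2,5):dx=-1,dy=-4->C
  (2,6):dx=+7,dy=+8->C; (2,7):dx=+3,dy=+3->C; (2,8):dx=-5,dy=-8->C; (2,9):dx=-6,dy=-11->C
  (2,10):dx=+2,dy=+1->C; (3,4):dx=+2,dy=+3->C; (3,5):dx=+3,dy=+2->C; (3,6):dx=+11,dy=+14->C
  (3,7):dx=+7,dy=+9->C; (3,8):dx=-1,dy=-2->C; (3,9):dx=-2,dy=-5->C; (3,10):dx=+6,dy=+7->C
  (4,5):dx=+1,dy=-1->D; (4,6):dx=+9,dy=+11->C; (4,7):dx=+5,dy=+6->C; (4,8):dx=-3,dy=-5->C
  (4,9):dx=-4,dy=-8->C; (4,10):dx=+4,dy=+4->C; (5,6):dx=+8,dy=+12->C; (5,7):dx=+4,dy=+7->C
  (5,8):dx=-4,dy=-4->C; (5,9):dx=-5,dy=-7->C; (5,10):dx=+3,dy=+5->C; (6,7):dx=-4,dy=-5->C
  (6,8):dx=-12,dy=-16->C; (6,9):dx=-13,dy=-19->C; (6,10):dx=-5,dy=-7->C; (7,8):dx=-8,dy=-11->C
  (7,9):dx=-9,dy=-14->C; (7,10):dx=-1,dy=-2->C; (8,9):dx=-1,dy=-3->C; (8,10):dx=+7,dy=+9->C
  (9,10):dx=+8,dy=+12->C
Step 2: C = 44, D = 1, total pairs = 45.
Step 3: tau = (C - D)/(n(n-1)/2) = (44 - 1)/45 = 0.955556.
Step 4: Exact two-sided p-value (enumerate n! = 3628800 permutations of y under H0): p = 0.000006.
Step 5: alpha = 0.1. reject H0.

tau_b = 0.9556 (C=44, D=1), p = 0.000006, reject H0.


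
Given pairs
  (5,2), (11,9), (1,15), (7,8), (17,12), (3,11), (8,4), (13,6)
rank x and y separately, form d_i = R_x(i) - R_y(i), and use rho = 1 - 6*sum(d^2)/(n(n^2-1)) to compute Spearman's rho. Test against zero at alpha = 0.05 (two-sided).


Step 1: Rank x and y separately (midranks; no ties here).
rank(x): 5->3, 11->6, 1->1, 7->4, 17->8, 3->2, 8->5, 13->7
rank(y): 2->1, 9->5, 15->8, 8->4, 12->7, 11->6, 4->2, 6->3
Step 2: d_i = R_x(i) - R_y(i); compute d_i^2.
  (3-1)^2=4, (6-5)^2=1, (1-8)^2=49, (4-4)^2=0, (8-7)^2=1, (2-6)^2=16, (5-2)^2=9, (7-3)^2=16
sum(d^2) = 96.
Step 3: rho = 1 - 6*96 / (8*(8^2 - 1)) = 1 - 576/504 = -0.142857.
Step 4: Under H0, t = rho * sqrt((n-2)/(1-rho^2)) = -0.3536 ~ t(6).
Step 5: Two-sided p-value from the t-distribution with 6 df = 0.735765.
Step 6: alpha = 0.05. fail to reject H0.

rho = -0.1429, p = 0.735765, fail to reject H0 at alpha = 0.05.


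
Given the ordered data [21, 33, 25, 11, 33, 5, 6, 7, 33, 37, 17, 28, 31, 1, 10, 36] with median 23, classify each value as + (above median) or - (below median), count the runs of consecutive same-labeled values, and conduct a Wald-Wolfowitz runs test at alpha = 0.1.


Step 1: Compute median = 23; label A = above, B = below.
Labels in order: BAABABBBAABAABBA  (n_A = 8, n_B = 8)
Step 2: Count runs R = 10.
Step 3: Under H0 (random ordering), E[R] = 2*n_A*n_B/(n_A+n_B) + 1 = 2*8*8/16 + 1 = 9.0000.
        Var[R] = 2*n_A*n_B*(2*n_A*n_B - n_A - n_B) / ((n_A+n_B)^2 * (n_A+n_B-1)) = 14336/3840 = 3.7333.
        SD[R] = 1.9322.
Step 4: Continuity-corrected z = (R - 0.5 - E[R]) / SD[R] = (10 - 0.5 - 9.0000) / 1.9322 = 0.2588.
Step 5: Two-sided p-value via normal approximation = 2*(1 - Phi(|z|)) = 0.795809.
Step 6: alpha = 0.1. fail to reject H0.

R = 10, z = 0.2588, p = 0.795809, fail to reject H0.


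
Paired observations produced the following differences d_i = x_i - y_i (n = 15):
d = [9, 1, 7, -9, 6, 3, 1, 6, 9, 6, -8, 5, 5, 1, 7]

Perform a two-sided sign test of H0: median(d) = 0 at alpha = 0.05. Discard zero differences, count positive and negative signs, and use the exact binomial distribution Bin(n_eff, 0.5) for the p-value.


Step 1: Discard zero differences. Original n = 15; n_eff = number of nonzero differences = 15.
Nonzero differences (with sign): +9, +1, +7, -9, +6, +3, +1, +6, +9, +6, -8, +5, +5, +1, +7
Step 2: Count signs: positive = 13, negative = 2.
Step 3: Under H0: P(positive) = 0.5, so the number of positives S ~ Bin(15, 0.5).
Step 4: Two-sided exact p-value = sum of Bin(15,0.5) probabilities at or below the observed probability = 0.007385.
Step 5: alpha = 0.05. reject H0.

n_eff = 15, pos = 13, neg = 2, p = 0.007385, reject H0.


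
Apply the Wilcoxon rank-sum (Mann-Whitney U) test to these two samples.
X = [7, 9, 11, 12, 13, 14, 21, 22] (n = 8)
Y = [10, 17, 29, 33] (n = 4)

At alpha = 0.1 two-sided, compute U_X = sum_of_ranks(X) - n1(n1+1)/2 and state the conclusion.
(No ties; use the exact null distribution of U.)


Step 1: Combine and sort all 12 observations; assign midranks.
sorted (value, group): (7,X), (9,X), (10,Y), (11,X), (12,X), (13,X), (14,X), (17,Y), (21,X), (22,X), (29,Y), (33,Y)
ranks: 7->1, 9->2, 10->3, 11->4, 12->5, 13->6, 14->7, 17->8, 21->9, 22->10, 29->11, 33->12
Step 2: Rank sum for X: R1 = 1 + 2 + 4 + 5 + 6 + 7 + 9 + 10 = 44.
Step 3: U_X = R1 - n1(n1+1)/2 = 44 - 8*9/2 = 44 - 36 = 8.
       U_Y = n1*n2 - U_X = 32 - 8 = 24.
Step 4: No ties, so the exact null distribution of U (based on enumerating the C(12,8) = 495 equally likely rank assignments) gives the two-sided p-value.
Step 5: p-value = 0.214141; compare to alpha = 0.1. fail to reject H0.

U_X = 8, p = 0.214141, fail to reject H0 at alpha = 0.1.


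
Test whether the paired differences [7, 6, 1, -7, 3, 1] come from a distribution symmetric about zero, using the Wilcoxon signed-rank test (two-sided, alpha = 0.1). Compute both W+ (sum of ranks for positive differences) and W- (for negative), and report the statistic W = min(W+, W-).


Step 1: Drop any zero differences (none here) and take |d_i|.
|d| = [7, 6, 1, 7, 3, 1]
Step 2: Midrank |d_i| (ties get averaged ranks).
ranks: |7|->5.5, |6|->4, |1|->1.5, |7|->5.5, |3|->3, |1|->1.5
Step 3: Attach original signs; sum ranks with positive sign and with negative sign.
W+ = 5.5 + 4 + 1.5 + 3 + 1.5 = 15.5
W- = 5.5 = 5.5
(Check: W+ + W- = 21 should equal n(n+1)/2 = 21.)
Step 4: Test statistic W = min(W+, W-) = 5.5.
Step 5: Ties in |d|, so use the tie-corrected normal approximation.
        E[W] = n(n+1)/4 = 6*7/4 = 10.5.
        Tie groups: |d|=1 (t=2), |d|=7 (t=2); sum(t^3 - t) = 12.
        Var[W] = n(n+1)(2n+1)/24 - sum(t^3-t)/48 = 546/24 - 12/48 = 22.5.
        z = (W - E[W]) / sqrt(Var[W]) = (5.5 - 10.5) / 4.7434 = -1.0541.
        Two-sided p = 2*Phi(z) = 0.291841.
Step 6: alpha = 0.1. fail to reject H0.

W+ = 15.5, W- = 5.5, W = min = 5.5, p = 0.291841, fail to reject H0.


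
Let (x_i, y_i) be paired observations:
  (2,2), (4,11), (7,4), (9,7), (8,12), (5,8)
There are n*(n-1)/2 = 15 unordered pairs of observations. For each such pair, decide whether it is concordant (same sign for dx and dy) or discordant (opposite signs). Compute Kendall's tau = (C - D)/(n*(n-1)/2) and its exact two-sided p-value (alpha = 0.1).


Step 1: Enumerate the 15 unordered pairs (i,j) with i<j and classify each by sign(x_j-x_i) * sign(y_j-y_i).
  (1,2):dx=+2,dy=+9->C; (1,3):dx=+5,dy=+2->C; (1,4):dx=+7,dy=+5->C; (1,5):dx=+6,dy=+10->C
  (1,6):dx=+3,dy=+6->C; (2,3):dx=+3,dy=-7->D; (2,4):dx=+5,dy=-4->D; (2,5):dx=+4,dy=+1->C
  (2,6):dx=+1,dy=-3->D; (3,4):dx=+2,dy=+3->C; (3,5):dx=+1,dy=+8->C; (3,6):dx=-2,dy=+4->D
  (4,5):dx=-1,dy=+5->D; (4,6):dx=-4,dy=+1->D; (5,6):dx=-3,dy=-4->C
Step 2: C = 9, D = 6, total pairs = 15.
Step 3: tau = (C - D)/(n(n-1)/2) = (9 - 6)/15 = 0.200000.
Step 4: Exact two-sided p-value (enumerate n! = 720 permutations of y under H0): p = 0.719444.
Step 5: alpha = 0.1. fail to reject H0.

tau_b = 0.2000 (C=9, D=6), p = 0.719444, fail to reject H0.
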